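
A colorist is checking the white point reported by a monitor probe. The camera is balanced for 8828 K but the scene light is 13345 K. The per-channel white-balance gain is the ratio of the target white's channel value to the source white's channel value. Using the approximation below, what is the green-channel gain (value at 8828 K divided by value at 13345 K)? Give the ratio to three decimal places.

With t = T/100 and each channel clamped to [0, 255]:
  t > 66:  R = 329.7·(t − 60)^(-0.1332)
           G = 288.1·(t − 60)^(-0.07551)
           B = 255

At 13345 K (t = 133.45):
  G = 288.1·(133.45 − 60)^(-0.07551) = 288.1·73.45^(-0.07551) = 288.1·0.72293 = 208.277.
At 8828 K (t = 88.28):
  G = 288.1·(88.28 − 60)^(-0.07551) = 288.1·28.28^(-0.07551) = 288.1·0.77696 = 223.842.
Gain = 223.842 / 208.277 = 1.0747 → 1.075.

1.075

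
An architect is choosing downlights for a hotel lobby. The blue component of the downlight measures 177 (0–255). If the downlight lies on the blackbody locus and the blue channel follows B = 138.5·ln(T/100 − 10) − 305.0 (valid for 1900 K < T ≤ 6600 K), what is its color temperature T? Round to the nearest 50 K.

4250 K

ln(t − 10) = (177 + 305.0) / 138.5 = 3.4801.
t − 10 = e^3.4801 = 32.464, so t = 42.464.
T = 100·t = 4246 K → 4250 K to the nearest 50 K.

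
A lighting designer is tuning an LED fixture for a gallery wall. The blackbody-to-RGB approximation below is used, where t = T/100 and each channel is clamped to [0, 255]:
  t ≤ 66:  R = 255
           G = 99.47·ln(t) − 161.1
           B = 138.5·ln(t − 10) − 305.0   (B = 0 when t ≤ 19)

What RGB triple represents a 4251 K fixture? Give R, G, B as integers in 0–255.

t = 4251/100 = 42.51; the t ≤ 66 branch applies.
R = 255 by definition for t ≤ 66.
G = 99.47·ln 42.51 − 161.1 = 99.47·3.7497 − 161.1 = 211.887.
B = 138.5·ln(42.51 − 10) − 305.0 = 138.5·ln 32.51 − 305.0 = 138.5·3.4815 − 305.0 = 177.194.
Rounded: (255, 212, 177).

R=255, G=212, B=177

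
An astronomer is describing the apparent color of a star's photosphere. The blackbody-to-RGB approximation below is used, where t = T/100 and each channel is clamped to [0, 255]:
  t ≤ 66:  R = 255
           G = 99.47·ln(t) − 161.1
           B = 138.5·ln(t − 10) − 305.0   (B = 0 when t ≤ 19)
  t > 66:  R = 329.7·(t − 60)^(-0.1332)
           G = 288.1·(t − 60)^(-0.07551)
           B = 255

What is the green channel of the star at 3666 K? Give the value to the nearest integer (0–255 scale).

t = 3666/100 = 36.66; the t ≤ 66 branch applies.
G = 99.47·ln 36.66 − 161.1 = 99.47·3.6017 − 161.1 = 197.160.
Rounded: 197.

197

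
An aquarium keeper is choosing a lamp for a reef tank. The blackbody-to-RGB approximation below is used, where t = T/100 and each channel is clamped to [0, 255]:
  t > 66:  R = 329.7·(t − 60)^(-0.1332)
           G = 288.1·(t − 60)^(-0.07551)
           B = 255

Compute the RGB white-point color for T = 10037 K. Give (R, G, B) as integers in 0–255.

(201, 218, 255)

t = 10037/100 = 100.37; the t > 66 branch applies.
R = 329.7·(100.37 − 60)^(-0.1332) = 329.7·40.37^(-0.1332) = 329.7·0.61104 = 201.461.
G = 288.1·(100.37 − 60)^(-0.07551) = 288.1·40.37^(-0.07551) = 288.1·0.75636 = 217.906.
B = 255 by definition for t > 66.
Rounded: (201, 218, 255).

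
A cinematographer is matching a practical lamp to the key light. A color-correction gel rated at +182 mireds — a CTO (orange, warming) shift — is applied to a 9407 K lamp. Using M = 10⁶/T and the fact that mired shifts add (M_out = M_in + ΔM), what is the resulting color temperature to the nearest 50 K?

M_in = 10⁶/9407 = 106.30 mireds.
M_out = 106.30 + (+182) = 288.30 mireds.
T_out = 10⁶/288.30 = 3468.6 K → 3450 K.

3450 K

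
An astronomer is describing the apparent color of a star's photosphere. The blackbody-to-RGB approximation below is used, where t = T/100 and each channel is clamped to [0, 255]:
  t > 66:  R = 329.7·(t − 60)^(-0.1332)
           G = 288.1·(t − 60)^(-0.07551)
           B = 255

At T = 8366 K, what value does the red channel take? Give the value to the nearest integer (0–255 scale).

t = 8366/100 = 83.66; the t > 66 branch applies.
R = 329.7·(83.66 − 60)^(-0.1332) = 329.7·23.66^(-0.1332) = 329.7·0.65612 = 216.322.
Rounded: 216.

216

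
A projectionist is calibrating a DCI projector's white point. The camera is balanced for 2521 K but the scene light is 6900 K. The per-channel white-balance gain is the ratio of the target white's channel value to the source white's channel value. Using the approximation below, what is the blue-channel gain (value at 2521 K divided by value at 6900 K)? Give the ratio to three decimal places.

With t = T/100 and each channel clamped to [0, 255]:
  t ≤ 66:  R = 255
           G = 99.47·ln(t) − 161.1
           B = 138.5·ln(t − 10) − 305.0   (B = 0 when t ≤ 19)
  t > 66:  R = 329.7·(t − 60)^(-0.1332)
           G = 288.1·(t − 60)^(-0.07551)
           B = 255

At 6900 K (t = 69):
  B = 255 by definition for t > 66.
At 2521 K (t = 25.21):
  B = 138.5·ln(25.21 − 10) − 305.0 = 138.5·ln 15.21 − 305.0 = 138.5·2.7220 − 305.0 = 71.991.
Gain = 71.991 / 255.000 = 0.2823 → 0.282.

0.282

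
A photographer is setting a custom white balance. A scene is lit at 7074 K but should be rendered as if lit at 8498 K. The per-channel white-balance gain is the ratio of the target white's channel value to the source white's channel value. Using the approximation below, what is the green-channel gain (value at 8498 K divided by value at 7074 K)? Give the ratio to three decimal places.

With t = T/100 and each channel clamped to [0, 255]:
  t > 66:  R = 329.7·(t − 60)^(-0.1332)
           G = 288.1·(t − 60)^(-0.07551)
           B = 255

At 7074 K (t = 70.74):
  G = 288.1·(70.74 − 60)^(-0.07551) = 288.1·10.74^(-0.07551) = 288.1·0.83589 = 240.820.
At 8498 K (t = 84.98):
  G = 288.1·(84.98 − 60)^(-0.07551) = 288.1·24.98^(-0.07551) = 288.1·0.78427 = 225.949.
Gain = 225.949 / 240.820 = 0.9383 → 0.938.

0.938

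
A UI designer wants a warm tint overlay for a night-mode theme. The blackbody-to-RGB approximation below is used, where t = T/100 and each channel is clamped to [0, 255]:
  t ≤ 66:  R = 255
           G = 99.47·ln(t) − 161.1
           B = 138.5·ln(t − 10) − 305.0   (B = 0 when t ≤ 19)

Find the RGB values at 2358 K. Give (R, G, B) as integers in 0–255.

t = 2358/100 = 23.58; the t ≤ 66 branch applies.
R = 255 by definition for t ≤ 66.
G = 99.47·ln 23.58 − 161.1 = 99.47·3.1604 − 161.1 = 153.265.
B = 138.5·ln(23.58 − 10) − 305.0 = 138.5·ln 13.58 − 305.0 = 138.5·2.6086 − 305.0 = 56.291.
Rounded: (255, 153, 56).

(255, 153, 56)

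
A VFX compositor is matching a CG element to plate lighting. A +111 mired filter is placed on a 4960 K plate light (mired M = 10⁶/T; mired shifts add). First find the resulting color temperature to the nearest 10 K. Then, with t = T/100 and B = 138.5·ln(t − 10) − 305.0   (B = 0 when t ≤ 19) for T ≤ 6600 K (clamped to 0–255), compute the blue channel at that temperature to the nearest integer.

123

M_in = 10⁶/4960 = 201.61; M_out = 201.61 + (+111) = 312.61.
T_out = 10⁶/312.61 = 3198.8 K → 3200 K; t = 32.
B = 138.5·ln(32 − 10) − 305.0 = 138.5·ln 22 − 305.0 = 138.5·3.0910 − 305.0 = 123.109.
Rounded: 123.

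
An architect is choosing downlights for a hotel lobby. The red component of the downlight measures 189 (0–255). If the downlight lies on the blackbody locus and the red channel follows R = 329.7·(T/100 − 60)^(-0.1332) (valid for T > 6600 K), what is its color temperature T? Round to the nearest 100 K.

(t − 60)^(-0.1332) = 189/329.7 = 0.57325.
t − 60 = 0.57325^(1/-0.1332) = 0.57325^(-7.508) = 65.199, so t = 125.199.
T = 100·t = 12520 K → 12500 K to the nearest 100 K.

12500 K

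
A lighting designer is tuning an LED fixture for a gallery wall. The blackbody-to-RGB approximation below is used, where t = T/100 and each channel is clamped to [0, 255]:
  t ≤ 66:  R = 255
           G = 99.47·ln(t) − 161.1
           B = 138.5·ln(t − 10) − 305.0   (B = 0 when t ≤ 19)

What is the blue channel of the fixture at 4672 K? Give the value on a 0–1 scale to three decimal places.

0.761

t = 4672/100 = 46.72; the t ≤ 66 branch applies.
B = 138.5·ln(46.72 − 10) − 305.0 = 138.5·ln 36.72 − 305.0 = 138.5·3.6033 − 305.0 = 194.060.
On a 0–1 scale: 194.060/255 = 0.7610 → 0.761.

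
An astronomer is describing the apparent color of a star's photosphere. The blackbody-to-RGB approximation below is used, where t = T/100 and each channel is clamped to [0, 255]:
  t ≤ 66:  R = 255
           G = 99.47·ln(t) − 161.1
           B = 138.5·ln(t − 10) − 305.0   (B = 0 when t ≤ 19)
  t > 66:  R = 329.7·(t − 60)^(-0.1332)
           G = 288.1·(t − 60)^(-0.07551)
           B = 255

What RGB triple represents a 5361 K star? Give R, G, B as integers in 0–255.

R=255, G=235, B=218

t = 5361/100 = 53.61; the t ≤ 66 branch applies.
R = 255 by definition for t ≤ 66.
G = 99.47·ln 53.61 − 161.1 = 99.47·3.9817 − 161.1 = 234.963.
B = 138.5·ln(53.61 − 10) − 305.0 = 138.5·ln 43.61 − 305.0 = 138.5·3.7753 − 305.0 = 217.877.
Rounded: (255, 235, 218).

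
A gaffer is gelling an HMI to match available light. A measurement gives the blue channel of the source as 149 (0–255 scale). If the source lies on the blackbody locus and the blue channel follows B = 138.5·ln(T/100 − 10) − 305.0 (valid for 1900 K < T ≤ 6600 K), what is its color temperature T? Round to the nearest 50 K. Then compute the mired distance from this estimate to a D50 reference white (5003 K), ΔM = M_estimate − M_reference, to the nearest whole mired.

+74 mireds

ln(t − 10) = (149 + 305.0) / 138.5 = 3.2780.
t − 10 = e^3.2780 = 26.522, so t = 36.522.
T = 100·t = 3652 K → 3650 K to the nearest 50 K.
M_estimate = 10⁶/3650 = 273.97; M_reference = 10⁶/5003 = 199.88.
ΔM = 273.97 − 199.88 = 74.09 → +74 mireds.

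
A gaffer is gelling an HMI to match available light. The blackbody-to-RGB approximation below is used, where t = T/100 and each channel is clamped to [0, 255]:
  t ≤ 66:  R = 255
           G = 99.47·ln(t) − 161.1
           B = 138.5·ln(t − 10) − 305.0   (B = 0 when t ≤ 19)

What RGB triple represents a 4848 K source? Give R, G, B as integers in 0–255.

R=255, G=225, B=201

t = 4848/100 = 48.48; the t ≤ 66 branch applies.
R = 255 by definition for t ≤ 66.
G = 99.47·ln 48.48 − 161.1 = 99.47·3.8812 − 161.1 = 224.958.
B = 138.5·ln(48.48 − 10) − 305.0 = 138.5·ln 38.48 − 305.0 = 138.5·3.6501 − 305.0 = 200.544.
Rounded: (255, 225, 201).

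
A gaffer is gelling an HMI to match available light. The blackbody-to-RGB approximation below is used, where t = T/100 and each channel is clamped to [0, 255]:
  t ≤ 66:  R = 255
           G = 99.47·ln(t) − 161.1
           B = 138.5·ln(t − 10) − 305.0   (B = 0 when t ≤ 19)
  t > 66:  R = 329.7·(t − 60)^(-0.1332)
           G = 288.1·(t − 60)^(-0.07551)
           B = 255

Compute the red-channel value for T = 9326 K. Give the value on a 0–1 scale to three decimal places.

t = 9326/100 = 93.26; the t > 66 branch applies.
R = 329.7·(93.26 − 60)^(-0.1332) = 329.7·33.26^(-0.1332) = 329.7·0.62702 = 206.728.
On a 0–1 scale: 206.728/255 = 0.8107 → 0.811.

0.811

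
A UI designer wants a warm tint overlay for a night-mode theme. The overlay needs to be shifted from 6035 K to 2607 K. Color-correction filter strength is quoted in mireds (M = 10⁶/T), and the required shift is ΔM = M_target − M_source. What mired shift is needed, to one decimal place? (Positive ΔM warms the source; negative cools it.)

+217.9 mireds

M_source = 10⁶/6035 = 165.700; M_target = 10⁶/2607 = 383.583.
ΔM = 383.583 − 165.700 = 217.883 → +217.9 mireds, a warming shift.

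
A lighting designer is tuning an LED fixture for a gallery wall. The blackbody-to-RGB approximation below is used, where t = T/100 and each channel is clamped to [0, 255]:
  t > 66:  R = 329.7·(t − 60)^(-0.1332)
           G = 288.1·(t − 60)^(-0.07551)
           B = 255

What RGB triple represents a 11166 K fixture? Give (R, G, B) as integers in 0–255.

(195, 214, 255)

t = 11166/100 = 111.66; the t > 66 branch applies.
R = 329.7·(111.66 − 60)^(-0.1332) = 329.7·51.66^(-0.1332) = 329.7·0.59130 = 194.952.
G = 288.1·(111.66 − 60)^(-0.07551) = 288.1·51.66^(-0.07551) = 288.1·0.74240 = 213.886.
B = 255 by definition for t > 66.
Rounded: (195, 214, 255).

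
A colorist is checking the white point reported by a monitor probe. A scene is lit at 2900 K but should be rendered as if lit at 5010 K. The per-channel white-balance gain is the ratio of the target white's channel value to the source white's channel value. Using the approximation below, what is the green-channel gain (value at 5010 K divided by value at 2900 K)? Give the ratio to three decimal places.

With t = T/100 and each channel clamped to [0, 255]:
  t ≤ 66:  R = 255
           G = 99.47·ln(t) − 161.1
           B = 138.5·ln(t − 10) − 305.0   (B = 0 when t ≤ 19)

1.313

At 2900 K (t = 29):
  G = 99.47·ln 29 − 161.1 = 99.47·3.3673 − 161.1 = 173.845.
At 5010 K (t = 50.1):
  G = 99.47·ln 50.1 − 161.1 = 99.47·3.9140 − 161.1 = 228.228.
Gain = 228.228 / 173.845 = 1.3128 → 1.313.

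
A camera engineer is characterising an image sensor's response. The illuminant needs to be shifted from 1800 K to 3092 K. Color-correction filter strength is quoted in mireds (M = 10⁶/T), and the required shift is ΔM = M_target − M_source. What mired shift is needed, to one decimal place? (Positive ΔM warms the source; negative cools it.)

M_source = 10⁶/1800 = 555.556; M_target = 10⁶/3092 = 323.415.
ΔM = 323.415 − 555.556 = -232.140 → -232.1 mireds, a cooling shift.

-232.1 mireds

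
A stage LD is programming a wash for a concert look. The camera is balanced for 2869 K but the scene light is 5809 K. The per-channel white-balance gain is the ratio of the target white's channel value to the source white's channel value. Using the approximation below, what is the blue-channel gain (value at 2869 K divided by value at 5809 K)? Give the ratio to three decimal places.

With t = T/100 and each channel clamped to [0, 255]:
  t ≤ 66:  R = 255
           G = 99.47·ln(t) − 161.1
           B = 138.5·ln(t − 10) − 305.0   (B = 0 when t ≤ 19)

At 5809 K (t = 58.09):
  B = 138.5·ln(58.09 − 10) − 305.0 = 138.5·ln 48.09 − 305.0 = 138.5·3.8731 − 305.0 = 231.421.
At 2869 K (t = 28.69):
  B = 138.5·ln(28.69 − 10) − 305.0 = 138.5·ln 18.69 − 305.0 = 138.5·2.9280 − 305.0 = 100.526.
Gain = 100.526 / 231.421 = 0.4344 → 0.434.

0.434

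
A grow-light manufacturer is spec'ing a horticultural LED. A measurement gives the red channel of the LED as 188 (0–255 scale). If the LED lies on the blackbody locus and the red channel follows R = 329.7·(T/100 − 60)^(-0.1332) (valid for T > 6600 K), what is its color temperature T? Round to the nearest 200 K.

12800 K

(t − 60)^(-0.1332) = 188/329.7 = 0.57022.
t − 60 = 0.57022^(1/-0.1332) = 0.57022^(-7.508) = 67.848, so t = 127.848.
T = 100·t = 12785 K → 12800 K to the nearest 200 K.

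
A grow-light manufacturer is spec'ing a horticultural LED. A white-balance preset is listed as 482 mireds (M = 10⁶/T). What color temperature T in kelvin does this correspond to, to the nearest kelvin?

2075 K

T = 10⁶ / 482 = 2074.69 K → 2075 K.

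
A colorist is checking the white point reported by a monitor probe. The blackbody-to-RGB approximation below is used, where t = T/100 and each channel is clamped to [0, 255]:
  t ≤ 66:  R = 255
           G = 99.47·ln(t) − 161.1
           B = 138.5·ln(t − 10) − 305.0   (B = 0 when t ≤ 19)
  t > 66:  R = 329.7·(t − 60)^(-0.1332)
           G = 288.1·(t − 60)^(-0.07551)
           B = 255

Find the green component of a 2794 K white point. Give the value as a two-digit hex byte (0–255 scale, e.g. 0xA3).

0xAA

t = 2794/100 = 27.94; the t ≤ 66 branch applies.
G = 99.47·ln 27.94 − 161.1 = 99.47·3.3301 − 161.1 = 170.141.
Rounded: 170; in hex, 0xAA.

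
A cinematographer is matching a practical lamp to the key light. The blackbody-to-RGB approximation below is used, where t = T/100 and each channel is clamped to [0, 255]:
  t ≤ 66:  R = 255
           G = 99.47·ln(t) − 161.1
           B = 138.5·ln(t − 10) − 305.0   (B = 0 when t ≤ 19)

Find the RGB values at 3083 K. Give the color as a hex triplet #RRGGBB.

t = 3083/100 = 30.83; the t ≤ 66 branch applies.
R = 255 by definition for t ≤ 66.
G = 99.47·ln 30.83 − 161.1 = 99.47·3.4285 − 161.1 = 179.932.
B = 138.5·ln(30.83 − 10) − 305.0 = 138.5·ln 20.83 − 305.0 = 138.5·3.0364 − 305.0 = 115.541.
Rounded: (255, 180, 116).
In hex: #FFB474.

#FFB474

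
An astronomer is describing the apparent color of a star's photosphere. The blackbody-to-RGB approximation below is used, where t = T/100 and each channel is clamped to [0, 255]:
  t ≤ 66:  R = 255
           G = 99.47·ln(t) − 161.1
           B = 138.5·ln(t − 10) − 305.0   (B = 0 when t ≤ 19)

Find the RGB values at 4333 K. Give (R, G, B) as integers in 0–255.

(255, 214, 181)

t = 4333/100 = 43.33; the t ≤ 66 branch applies.
R = 255 by definition for t ≤ 66.
G = 99.47·ln 43.33 − 161.1 = 99.47·3.7688 − 161.1 = 213.787.
B = 138.5·ln(43.33 − 10) − 305.0 = 138.5·ln 33.33 − 305.0 = 138.5·3.5065 − 305.0 = 180.644.
Rounded: (255, 214, 181).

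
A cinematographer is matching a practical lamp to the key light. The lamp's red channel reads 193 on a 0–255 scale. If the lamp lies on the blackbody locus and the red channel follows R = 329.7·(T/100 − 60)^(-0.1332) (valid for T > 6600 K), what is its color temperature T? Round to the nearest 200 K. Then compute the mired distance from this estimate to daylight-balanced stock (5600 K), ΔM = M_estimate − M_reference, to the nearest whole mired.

(t − 60)^(-0.1332) = 193/329.7 = 0.58538.
t − 60 = 0.58538^(1/-0.1332) = 0.58538^(-7.508) = 55.713, so t = 115.713.
T = 100·t = 11571 K → 11600 K to the nearest 200 K.
M_estimate = 10⁶/11600 = 86.21; M_reference = 10⁶/5600 = 178.57.
ΔM = 86.21 − 178.57 = -92.36 → -92 mireds.

-92 mireds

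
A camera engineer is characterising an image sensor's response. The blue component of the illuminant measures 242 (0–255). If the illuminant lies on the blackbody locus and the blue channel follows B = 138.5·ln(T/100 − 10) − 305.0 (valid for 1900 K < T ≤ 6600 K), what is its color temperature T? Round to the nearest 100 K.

6200 K

ln(t − 10) = (242 + 305.0) / 138.5 = 3.9495.
t − 10 = e^3.9495 = 51.907, so t = 61.907.
T = 100·t = 6191 K → 6200 K to the nearest 100 K.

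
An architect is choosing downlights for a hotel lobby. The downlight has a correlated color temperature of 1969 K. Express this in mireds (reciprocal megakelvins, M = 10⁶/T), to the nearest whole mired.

508 mireds

M = 10⁶ / 1969 = 507.872 → 508 mireds.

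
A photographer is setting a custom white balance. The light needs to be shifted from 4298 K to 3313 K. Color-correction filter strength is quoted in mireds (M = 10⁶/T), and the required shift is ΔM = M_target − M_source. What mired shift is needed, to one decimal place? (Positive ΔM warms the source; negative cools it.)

M_source = 10⁶/4298 = 232.666; M_target = 10⁶/3313 = 301.841.
ΔM = 301.841 − 232.666 = 69.175 → +69.2 mireds, a warming shift.

+69.2 mireds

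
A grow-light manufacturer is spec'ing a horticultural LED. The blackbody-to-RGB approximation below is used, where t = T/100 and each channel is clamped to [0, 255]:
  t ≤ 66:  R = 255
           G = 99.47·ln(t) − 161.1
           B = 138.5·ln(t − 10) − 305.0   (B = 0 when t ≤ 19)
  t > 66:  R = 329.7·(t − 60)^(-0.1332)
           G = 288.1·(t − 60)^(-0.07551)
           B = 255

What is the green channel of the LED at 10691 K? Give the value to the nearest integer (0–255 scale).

215

t = 10691/100 = 106.91; the t > 66 branch applies.
G = 288.1·(106.91 − 60)^(-0.07551) = 288.1·46.91^(-0.07551) = 288.1·0.74783 = 215.450.
Rounded: 215.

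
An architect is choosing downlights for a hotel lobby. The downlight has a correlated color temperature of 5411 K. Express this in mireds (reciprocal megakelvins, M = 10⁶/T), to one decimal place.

M = 10⁶ / 5411 = 184.809 → 184.8 mireds.

184.8 mireds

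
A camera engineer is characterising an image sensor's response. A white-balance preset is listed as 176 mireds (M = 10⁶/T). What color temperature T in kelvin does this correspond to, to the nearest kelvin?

5682 K

T = 10⁶ / 176 = 5681.82 K → 5682 K.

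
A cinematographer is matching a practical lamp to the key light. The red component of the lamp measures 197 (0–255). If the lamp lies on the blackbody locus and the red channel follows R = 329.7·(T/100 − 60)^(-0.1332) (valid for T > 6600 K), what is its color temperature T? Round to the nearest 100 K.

(t − 60)^(-0.1332) = 197/329.7 = 0.59751.
t − 60 = 0.59751^(1/-0.1332) = 0.59751^(-7.508) = 47.761, so t = 107.761.
T = 100·t = 10776 K → 10800 K to the nearest 100 K.

10800 K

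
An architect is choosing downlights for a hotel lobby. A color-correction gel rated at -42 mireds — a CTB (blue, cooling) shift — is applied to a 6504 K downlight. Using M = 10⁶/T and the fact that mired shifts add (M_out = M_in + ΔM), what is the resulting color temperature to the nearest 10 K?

8950 K

M_in = 10⁶/6504 = 153.75 mireds.
M_out = 153.75 + (-42) = 111.75 mireds.
T_out = 10⁶/111.75 = 8948.4 K → 8950 K.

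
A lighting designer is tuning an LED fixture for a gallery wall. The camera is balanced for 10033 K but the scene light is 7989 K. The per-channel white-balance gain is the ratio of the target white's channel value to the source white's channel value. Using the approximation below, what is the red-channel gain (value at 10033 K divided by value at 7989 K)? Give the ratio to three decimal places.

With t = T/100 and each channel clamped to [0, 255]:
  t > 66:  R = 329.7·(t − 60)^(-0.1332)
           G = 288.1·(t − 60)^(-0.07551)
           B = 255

0.910

At 7989 K (t = 79.89):
  R = 329.7·(79.89 − 60)^(-0.1332) = 329.7·19.89^(-0.1332) = 329.7·0.67146 = 221.381.
At 10033 K (t = 100.33):
  R = 329.7·(100.33 − 60)^(-0.1332) = 329.7·40.33^(-0.1332) = 329.7·0.61113 = 201.488.
Gain = 201.488 / 221.381 = 0.9101 → 0.910.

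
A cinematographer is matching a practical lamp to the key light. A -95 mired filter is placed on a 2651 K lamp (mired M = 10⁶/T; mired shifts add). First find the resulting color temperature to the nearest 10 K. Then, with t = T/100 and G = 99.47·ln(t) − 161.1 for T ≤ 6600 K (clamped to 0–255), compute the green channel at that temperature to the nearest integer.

194

M_in = 10⁶/2651 = 377.22; M_out = 377.22 + (-95) = 282.22.
T_out = 10⁶/282.22 = 3543.4 K → 3540 K; t = 35.4.
G = 99.47·ln 35.4 − 161.1 = 99.47·3.5667 − 161.1 = 193.681.
Rounded: 194.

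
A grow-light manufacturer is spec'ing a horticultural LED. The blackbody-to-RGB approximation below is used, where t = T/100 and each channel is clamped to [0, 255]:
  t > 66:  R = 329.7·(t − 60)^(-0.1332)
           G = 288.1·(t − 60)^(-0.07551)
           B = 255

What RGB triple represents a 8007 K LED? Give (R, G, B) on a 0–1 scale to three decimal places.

(0.867, 0.901, 1.000)

t = 8007/100 = 80.07; the t > 66 branch applies.
R = 329.7·(80.07 − 60)^(-0.1332) = 329.7·20.07^(-0.1332) = 329.7·0.67066 = 221.116.
G = 288.1·(80.07 − 60)^(-0.07551) = 288.1·20.07^(-0.07551) = 288.1·0.79734 = 229.714.
B = 255 by definition for t > 66.
Dividing each by 255: (0.8671, 0.9008, 1.0000) → (0.867, 0.901, 1.000).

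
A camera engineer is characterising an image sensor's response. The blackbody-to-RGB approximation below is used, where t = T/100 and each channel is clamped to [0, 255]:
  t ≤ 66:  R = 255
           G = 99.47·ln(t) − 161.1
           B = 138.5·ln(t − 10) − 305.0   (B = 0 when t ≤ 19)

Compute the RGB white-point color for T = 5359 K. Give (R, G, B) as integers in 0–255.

(255, 235, 218)

t = 5359/100 = 53.59; the t ≤ 66 branch applies.
R = 255 by definition for t ≤ 66.
G = 99.47·ln 53.59 − 161.1 = 99.47·3.9814 − 161.1 = 234.926.
B = 138.5·ln(53.59 − 10) − 305.0 = 138.5·ln 43.59 − 305.0 = 138.5·3.7748 − 305.0 = 217.814.
Rounded: (255, 235, 218).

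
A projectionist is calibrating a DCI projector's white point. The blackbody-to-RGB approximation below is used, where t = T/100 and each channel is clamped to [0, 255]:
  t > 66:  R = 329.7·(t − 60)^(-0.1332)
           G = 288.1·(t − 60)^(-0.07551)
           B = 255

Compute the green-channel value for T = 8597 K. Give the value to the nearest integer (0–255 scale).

t = 8597/100 = 85.97; the t > 66 branch applies.
G = 288.1·(85.97 − 60)^(-0.07551) = 288.1·25.97^(-0.07551) = 288.1·0.78198 = 225.287.
Rounded: 225.

225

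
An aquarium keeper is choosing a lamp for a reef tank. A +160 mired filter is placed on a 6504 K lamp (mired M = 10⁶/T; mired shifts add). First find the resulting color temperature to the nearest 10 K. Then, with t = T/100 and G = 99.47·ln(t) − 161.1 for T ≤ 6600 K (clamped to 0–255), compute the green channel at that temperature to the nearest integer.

183

M_in = 10⁶/6504 = 153.75; M_out = 153.75 + (+160) = 313.75.
T_out = 10⁶/313.75 = 3187.2 K → 3190 K; t = 31.9.
G = 99.47·ln 31.9 − 161.1 = 99.47·3.4626 − 161.1 = 183.325.
Rounded: 183.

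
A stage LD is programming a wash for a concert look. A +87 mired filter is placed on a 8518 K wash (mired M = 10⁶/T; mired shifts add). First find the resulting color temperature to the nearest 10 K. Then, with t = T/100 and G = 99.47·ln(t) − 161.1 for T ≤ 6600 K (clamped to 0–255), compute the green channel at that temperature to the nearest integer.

M_in = 10⁶/8518 = 117.40; M_out = 117.40 + (+87) = 204.40.
T_out = 10⁶/204.40 = 4892.4 K → 4890 K; t = 48.9.
G = 99.47·ln 48.9 − 161.1 = 99.47·3.8898 − 161.1 = 225.816.
Rounded: 226.

226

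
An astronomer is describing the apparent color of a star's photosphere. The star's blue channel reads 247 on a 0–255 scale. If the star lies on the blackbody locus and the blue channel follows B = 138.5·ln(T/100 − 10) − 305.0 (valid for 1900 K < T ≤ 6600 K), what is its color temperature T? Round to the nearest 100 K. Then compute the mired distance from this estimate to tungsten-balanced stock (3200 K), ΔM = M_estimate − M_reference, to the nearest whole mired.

ln(t − 10) = (247 + 305.0) / 138.5 = 3.9856.
t − 10 = e^3.9856 = 53.815, so t = 63.815.
T = 100·t = 6382 K → 6400 K to the nearest 100 K.
M_estimate = 10⁶/6400 = 156.25; M_reference = 10⁶/3200 = 312.50.
ΔM = 156.25 − 312.50 = -156.25 → -156 mireds.

-156 mireds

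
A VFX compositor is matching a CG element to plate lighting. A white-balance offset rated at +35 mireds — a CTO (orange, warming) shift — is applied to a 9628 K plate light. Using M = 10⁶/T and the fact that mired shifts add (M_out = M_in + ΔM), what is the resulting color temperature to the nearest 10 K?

M_in = 10⁶/9628 = 103.86 mireds.
M_out = 103.86 + (+35) = 138.86 mireds.
T_out = 10⁶/138.86 = 7201.3 K → 7200 K.

7200 K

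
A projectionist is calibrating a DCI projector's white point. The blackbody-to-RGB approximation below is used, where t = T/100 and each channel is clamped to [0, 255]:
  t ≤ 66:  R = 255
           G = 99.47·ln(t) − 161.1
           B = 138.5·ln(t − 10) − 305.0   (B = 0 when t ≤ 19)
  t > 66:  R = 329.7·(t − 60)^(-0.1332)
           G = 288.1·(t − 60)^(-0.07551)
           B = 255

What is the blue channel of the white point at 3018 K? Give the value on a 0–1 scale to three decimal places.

0.436

t = 3018/100 = 30.18; the t ≤ 66 branch applies.
B = 138.5·ln(30.18 − 10) − 305.0 = 138.5·ln 20.18 − 305.0 = 138.5·3.0047 − 305.0 = 111.150.
On a 0–1 scale: 111.150/255 = 0.4359 → 0.436.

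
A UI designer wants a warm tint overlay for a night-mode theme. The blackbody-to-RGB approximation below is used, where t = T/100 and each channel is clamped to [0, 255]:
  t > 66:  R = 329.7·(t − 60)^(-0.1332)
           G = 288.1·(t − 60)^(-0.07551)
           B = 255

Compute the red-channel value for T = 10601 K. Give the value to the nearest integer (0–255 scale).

198

t = 10601/100 = 106.01; the t > 66 branch applies.
R = 329.7·(106.01 − 60)^(-0.1332) = 329.7·46.01^(-0.1332) = 329.7·0.60049 = 197.983.
Rounded: 198.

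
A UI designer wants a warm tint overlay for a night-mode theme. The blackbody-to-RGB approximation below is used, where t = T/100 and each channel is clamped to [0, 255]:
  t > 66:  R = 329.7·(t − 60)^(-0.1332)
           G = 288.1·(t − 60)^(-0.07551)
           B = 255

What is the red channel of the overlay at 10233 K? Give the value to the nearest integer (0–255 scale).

t = 10233/100 = 102.33; the t > 66 branch applies.
R = 329.7·(102.33 − 60)^(-0.1332) = 329.7·42.33^(-0.1332) = 329.7·0.60720 = 200.193.
Rounded: 200.

200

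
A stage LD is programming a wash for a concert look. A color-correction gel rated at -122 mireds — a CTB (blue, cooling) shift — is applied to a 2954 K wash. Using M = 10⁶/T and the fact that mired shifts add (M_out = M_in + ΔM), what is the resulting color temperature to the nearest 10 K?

M_in = 10⁶/2954 = 338.52 mireds.
M_out = 338.52 + (-122) = 216.52 mireds.
T_out = 10⁶/216.52 = 4618.4 K → 4620 K.

4620 K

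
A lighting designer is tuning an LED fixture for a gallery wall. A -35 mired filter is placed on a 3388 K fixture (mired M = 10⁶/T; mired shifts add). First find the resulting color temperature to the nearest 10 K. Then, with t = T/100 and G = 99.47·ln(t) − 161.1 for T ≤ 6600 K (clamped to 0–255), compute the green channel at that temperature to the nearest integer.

M_in = 10⁶/3388 = 295.16; M_out = 295.16 + (-35) = 260.16.
T_out = 10⁶/260.16 = 3843.8 K → 3840 K; t = 38.4.
G = 99.47·ln 38.4 − 161.1 = 99.47·3.6481 − 161.1 = 201.772.
Rounded: 202.

202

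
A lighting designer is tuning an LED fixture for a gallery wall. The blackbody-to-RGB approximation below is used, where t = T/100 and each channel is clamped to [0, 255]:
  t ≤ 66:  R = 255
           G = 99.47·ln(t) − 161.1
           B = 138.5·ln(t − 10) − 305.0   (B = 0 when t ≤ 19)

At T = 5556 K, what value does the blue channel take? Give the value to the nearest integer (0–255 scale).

t = 5556/100 = 55.56; the t ≤ 66 branch applies.
B = 138.5·ln(55.56 − 10) − 305.0 = 138.5·ln 45.56 − 305.0 = 138.5·3.8190 − 305.0 = 223.936.
Rounded: 224.

224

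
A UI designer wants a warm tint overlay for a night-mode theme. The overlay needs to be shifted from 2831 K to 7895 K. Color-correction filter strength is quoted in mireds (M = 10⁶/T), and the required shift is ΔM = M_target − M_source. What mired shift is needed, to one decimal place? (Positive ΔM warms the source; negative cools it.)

M_source = 10⁶/2831 = 353.232; M_target = 10⁶/7895 = 126.662.
ΔM = 126.662 − 353.232 = -226.570 → -226.6 mireds, a cooling shift.

-226.6 mireds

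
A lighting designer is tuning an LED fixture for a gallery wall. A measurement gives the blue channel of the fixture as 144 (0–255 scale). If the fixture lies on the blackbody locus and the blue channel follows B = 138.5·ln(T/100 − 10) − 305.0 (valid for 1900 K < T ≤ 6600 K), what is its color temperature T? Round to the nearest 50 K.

3550 K

ln(t − 10) = (144 + 305.0) / 138.5 = 3.2419.
t − 10 = e^3.2419 = 25.582, so t = 35.582.
T = 100·t = 3558 K → 3550 K to the nearest 50 K.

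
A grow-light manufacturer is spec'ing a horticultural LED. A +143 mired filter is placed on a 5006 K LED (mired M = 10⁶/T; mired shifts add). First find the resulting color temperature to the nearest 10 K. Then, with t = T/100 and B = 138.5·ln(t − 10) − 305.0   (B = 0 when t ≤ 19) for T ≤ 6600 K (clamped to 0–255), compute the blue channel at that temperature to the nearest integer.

M_in = 10⁶/5006 = 199.76; M_out = 199.76 + (+143) = 342.76.
T_out = 10⁶/342.76 = 2917.5 K → 2920 K; t = 29.2.
B = 138.5·ln(29.2 − 10) − 305.0 = 138.5·ln 19.2 − 305.0 = 138.5·2.9549 − 305.0 = 104.255.
Rounded: 104.

104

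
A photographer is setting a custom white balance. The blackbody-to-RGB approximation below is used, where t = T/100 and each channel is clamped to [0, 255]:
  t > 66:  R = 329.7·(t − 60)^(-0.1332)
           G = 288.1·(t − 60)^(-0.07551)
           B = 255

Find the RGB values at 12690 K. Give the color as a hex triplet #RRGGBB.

#BCD2FF

t = 12690/100 = 126.9; the t > 66 branch applies.
R = 329.7·(126.9 − 60)^(-0.1332) = 329.7·66.9^(-0.1332) = 329.7·0.57129 = 188.353.
G = 288.1·(126.9 − 60)^(-0.07551) = 288.1·66.9^(-0.07551) = 288.1·0.72805 = 209.752.
B = 255 by definition for t > 66.
Rounded: (188, 210, 255).
In hex: #BCD2FF.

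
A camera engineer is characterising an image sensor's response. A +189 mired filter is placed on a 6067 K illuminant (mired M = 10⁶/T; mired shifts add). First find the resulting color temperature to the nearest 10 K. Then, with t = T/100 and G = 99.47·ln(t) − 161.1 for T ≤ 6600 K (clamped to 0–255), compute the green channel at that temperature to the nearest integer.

M_in = 10⁶/6067 = 164.83; M_out = 164.83 + (+189) = 353.83.
T_out = 10⁶/353.83 = 2826.2 K → 2830 K; t = 28.3.
G = 99.47·ln 28.3 − 161.1 = 99.47·3.3429 − 161.1 = 171.414.
Rounded: 171.

171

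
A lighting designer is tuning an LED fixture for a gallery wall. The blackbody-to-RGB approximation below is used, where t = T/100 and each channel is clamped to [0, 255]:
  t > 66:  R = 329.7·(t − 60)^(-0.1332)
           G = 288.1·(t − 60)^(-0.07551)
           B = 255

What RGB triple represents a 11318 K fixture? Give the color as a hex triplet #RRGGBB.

t = 11318/100 = 113.18; the t > 66 branch applies.
R = 329.7·(113.18 − 60)^(-0.1332) = 329.7·53.18^(-0.1332) = 329.7·0.58902 = 194.200.
G = 288.1·(113.18 − 60)^(-0.07551) = 288.1·53.18^(-0.07551) = 288.1·0.74078 = 213.418.
B = 255 by definition for t > 66.
Rounded: (194, 213, 255).
In hex: #C2D5FF.

#C2D5FF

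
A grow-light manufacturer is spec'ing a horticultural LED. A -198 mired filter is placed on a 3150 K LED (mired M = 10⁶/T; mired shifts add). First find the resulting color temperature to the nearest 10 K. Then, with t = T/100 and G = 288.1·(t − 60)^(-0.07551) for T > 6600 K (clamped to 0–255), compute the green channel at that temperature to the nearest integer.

227

M_in = 10⁶/3150 = 317.46; M_out = 317.46 + (-198) = 119.46.
T_out = 10⁶/119.46 = 8371.0 K → 8370 K; t = 83.7.
G = 288.1·(83.7 − 60)^(-0.07551) = 288.1·23.7^(-0.07551) = 288.1·0.78740 = 226.849.
Rounded: 227.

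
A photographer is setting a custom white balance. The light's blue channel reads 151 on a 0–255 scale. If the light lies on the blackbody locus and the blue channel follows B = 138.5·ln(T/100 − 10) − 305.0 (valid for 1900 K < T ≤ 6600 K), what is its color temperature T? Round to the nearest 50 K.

3700 K

ln(t − 10) = (151 + 305.0) / 138.5 = 3.2924.
t − 10 = e^3.2924 = 26.908, so t = 36.908.
T = 100·t = 3691 K → 3700 K to the nearest 50 K.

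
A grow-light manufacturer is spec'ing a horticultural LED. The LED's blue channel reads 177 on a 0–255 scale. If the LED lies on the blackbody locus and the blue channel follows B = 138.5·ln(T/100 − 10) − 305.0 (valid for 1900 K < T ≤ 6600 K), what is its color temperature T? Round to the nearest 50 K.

4250 K

ln(t − 10) = (177 + 305.0) / 138.5 = 3.4801.
t − 10 = e^3.4801 = 32.464, so t = 42.464.
T = 100·t = 4246 K → 4250 K to the nearest 50 K.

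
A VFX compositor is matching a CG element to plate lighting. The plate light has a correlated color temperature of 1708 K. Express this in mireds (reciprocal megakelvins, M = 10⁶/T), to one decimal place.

585.5 mireds

M = 10⁶ / 1708 = 585.480 → 585.5 mireds.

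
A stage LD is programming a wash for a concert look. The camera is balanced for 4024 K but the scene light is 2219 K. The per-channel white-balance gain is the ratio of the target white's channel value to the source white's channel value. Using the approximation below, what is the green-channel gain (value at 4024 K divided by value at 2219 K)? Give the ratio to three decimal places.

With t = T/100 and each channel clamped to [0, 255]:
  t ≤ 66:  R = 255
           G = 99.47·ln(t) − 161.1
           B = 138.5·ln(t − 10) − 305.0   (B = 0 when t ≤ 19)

At 2219 K (t = 22.19):
  G = 99.47·ln 22.19 − 161.1 = 99.47·3.0996 − 161.1 = 147.221.
At 4024 K (t = 40.24):
  G = 99.47·ln 40.24 − 161.1 = 99.47·3.6949 − 161.1 = 206.428.
Gain = 206.428 / 147.221 = 1.4022 → 1.402.

1.402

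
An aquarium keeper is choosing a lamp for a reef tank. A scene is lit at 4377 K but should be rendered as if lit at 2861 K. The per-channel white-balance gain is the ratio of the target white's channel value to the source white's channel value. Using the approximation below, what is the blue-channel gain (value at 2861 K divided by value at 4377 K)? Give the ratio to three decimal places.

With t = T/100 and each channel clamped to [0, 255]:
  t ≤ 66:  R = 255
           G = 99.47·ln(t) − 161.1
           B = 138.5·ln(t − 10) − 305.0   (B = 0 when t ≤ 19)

0.548

At 4377 K (t = 43.77):
  B = 138.5·ln(43.77 − 10) − 305.0 = 138.5·ln 33.77 − 305.0 = 138.5·3.5196 − 305.0 = 182.461.
At 2861 K (t = 28.61):
  B = 138.5·ln(28.61 − 10) − 305.0 = 138.5·ln 18.61 − 305.0 = 138.5·2.9237 − 305.0 = 99.932.
Gain = 99.932 / 182.461 = 0.5477 → 0.548.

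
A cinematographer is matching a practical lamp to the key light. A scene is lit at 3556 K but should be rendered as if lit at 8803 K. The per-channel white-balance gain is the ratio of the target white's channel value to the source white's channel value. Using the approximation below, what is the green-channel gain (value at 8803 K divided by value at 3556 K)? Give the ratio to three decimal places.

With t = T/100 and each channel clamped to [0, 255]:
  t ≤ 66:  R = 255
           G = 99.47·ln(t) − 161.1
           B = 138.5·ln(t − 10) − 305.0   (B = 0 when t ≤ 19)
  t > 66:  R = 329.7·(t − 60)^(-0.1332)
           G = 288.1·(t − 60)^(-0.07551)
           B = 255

At 3556 K (t = 35.56):
  G = 99.47·ln 35.56 − 161.1 = 99.47·3.5712 − 161.1 = 194.129.
At 8803 K (t = 88.03):
  G = 288.1·(88.03 − 60)^(-0.07551) = 288.1·28.03^(-0.07551) = 288.1·0.77748 = 223.992.
Gain = 223.992 / 194.129 = 1.1538 → 1.154.

1.154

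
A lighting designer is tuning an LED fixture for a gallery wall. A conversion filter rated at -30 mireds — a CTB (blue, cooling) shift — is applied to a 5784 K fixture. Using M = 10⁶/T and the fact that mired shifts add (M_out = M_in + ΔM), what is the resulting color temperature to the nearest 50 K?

M_in = 10⁶/5784 = 172.89 mireds.
M_out = 172.89 + (-30) = 142.89 mireds.
T_out = 10⁶/142.89 = 6998.4 K → 7000 K.

7000 K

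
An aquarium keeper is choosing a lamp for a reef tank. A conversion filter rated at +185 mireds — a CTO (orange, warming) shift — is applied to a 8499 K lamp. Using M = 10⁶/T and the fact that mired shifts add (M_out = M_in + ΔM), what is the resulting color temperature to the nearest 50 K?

3300 K

M_in = 10⁶/8499 = 117.66 mireds.
M_out = 117.66 + (+185) = 302.66 mireds.
T_out = 10⁶/302.66 = 3304.0 K → 3300 K.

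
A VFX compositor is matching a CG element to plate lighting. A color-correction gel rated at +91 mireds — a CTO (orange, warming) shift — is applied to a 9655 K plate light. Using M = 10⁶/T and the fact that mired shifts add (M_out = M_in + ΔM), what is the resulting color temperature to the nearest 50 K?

5150 K

M_in = 10⁶/9655 = 103.57 mireds.
M_out = 103.57 + (+91) = 194.57 mireds.
T_out = 10⁶/194.57 = 5139.5 K → 5150 K.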